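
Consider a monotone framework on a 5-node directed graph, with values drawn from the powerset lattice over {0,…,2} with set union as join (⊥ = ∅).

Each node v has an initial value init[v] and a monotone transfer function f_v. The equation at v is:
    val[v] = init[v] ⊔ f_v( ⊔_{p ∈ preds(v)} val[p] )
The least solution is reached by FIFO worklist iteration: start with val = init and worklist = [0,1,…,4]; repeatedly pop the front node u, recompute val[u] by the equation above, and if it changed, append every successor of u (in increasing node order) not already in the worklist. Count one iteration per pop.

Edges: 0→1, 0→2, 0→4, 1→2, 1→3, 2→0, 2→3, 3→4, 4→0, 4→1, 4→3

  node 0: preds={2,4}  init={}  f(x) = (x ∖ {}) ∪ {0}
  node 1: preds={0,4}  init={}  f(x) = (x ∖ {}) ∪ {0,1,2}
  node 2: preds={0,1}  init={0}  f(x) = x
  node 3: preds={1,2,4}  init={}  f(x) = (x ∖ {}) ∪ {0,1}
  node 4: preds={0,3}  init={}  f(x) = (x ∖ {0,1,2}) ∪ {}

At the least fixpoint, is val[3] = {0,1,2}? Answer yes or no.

yes

Worklist (9 pops):
  #1 pop 0: in={0} → {0} (was {}); enqueue []
  #2 pop 1: in={0} → {0,1,2} (was {}); enqueue []
  #3 pop 2: in={0,1,2} → {0,1,2} (was {0}); enqueue [0]
  #4 pop 3: in={0,1,2} → {0,1,2} (was {}); enqueue []
  #5 pop 4: in={0,1,2} → {} (no change)
  #6 pop 0: in={0,1,2} → {0,1,2} (was {0}); enqueue [1,2,4]
  #7 pop 1: in={0,1,2} → {0,1,2} (no change)
  #8 pop 2: in={0,1,2} → {0,1,2} (no change)
  #9 pop 4: in={0,1,2} → {} (no change)

Fixpoint:
  val[0] = {0,1,2}
  val[1] = {0,1,2}
  val[2] = {0,1,2}
  val[3] = {0,1,2}
  val[4] = {}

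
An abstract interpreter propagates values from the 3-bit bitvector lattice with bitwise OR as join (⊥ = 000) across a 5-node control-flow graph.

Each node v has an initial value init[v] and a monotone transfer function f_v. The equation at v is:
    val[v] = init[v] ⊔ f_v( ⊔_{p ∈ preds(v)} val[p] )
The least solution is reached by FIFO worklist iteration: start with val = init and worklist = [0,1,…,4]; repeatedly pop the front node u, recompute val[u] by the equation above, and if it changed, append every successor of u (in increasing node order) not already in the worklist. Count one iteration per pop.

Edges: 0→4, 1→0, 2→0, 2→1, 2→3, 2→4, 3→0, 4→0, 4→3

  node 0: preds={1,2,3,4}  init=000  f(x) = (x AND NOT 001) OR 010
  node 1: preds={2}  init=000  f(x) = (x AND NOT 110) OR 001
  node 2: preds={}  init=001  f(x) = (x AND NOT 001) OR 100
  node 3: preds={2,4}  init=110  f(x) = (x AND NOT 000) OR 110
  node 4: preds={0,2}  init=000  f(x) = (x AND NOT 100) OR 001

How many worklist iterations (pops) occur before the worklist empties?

Trace (8 dequeues):
  [1] u=0 | in 111 | out 110 | prev 000 | push {}
  [2] u=1 | in 001 | out 001 | prev 000 | push {0}
  [3] u=2 | in 000 | out 101 | prev 001 | push {1}
  [4] u=3 | in 101 | out 111 | prev 110 | push {}
  [5] u=4 | in 111 | out 011 | prev 000 | push {3}
  [6] u=0 | in 111 | out 110 | ==
  [7] u=1 | in 101 | out 001 | ==
  [8] u=3 | in 111 | out 111 | ==

Converged values:
  [0] 110
  [1] 001
  [2] 101
  [3] 111
  [4] 011

8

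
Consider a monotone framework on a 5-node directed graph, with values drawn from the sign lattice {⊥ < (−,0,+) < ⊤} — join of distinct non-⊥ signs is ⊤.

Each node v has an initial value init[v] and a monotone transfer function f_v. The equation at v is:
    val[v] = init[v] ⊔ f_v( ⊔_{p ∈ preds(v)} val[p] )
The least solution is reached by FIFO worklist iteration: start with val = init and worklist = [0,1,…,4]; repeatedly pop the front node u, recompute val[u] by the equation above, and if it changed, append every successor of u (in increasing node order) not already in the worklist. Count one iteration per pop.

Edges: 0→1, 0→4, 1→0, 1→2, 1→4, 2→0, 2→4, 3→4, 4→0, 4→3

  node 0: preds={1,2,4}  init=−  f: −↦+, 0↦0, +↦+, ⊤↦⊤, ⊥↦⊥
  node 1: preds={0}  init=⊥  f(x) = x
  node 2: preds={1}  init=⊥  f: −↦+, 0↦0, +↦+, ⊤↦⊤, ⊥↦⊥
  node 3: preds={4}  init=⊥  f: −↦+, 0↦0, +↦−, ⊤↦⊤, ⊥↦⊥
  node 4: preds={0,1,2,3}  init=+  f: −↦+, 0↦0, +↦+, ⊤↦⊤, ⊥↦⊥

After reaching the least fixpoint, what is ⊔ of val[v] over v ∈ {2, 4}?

⊤

Trace (8 dequeues):
  [1] u=0 | in + | out ⊤ | prev − | push {}
  [2] u=1 | in ⊤ | out ⊤ | prev ⊥ | push {0}
  [3] u=2 | in ⊤ | out ⊤ | prev ⊥ | push {}
  [4] u=3 | in + | out − | prev ⊥ | push {}
  [5] u=4 | in ⊤ | out ⊤ | prev + | push {3}
  [6] u=0 | in ⊤ | out ⊤ | ==
  [7] u=3 | in ⊤ | out ⊤ | prev − | push {4}
  [8] u=4 | in ⊤ | out ⊤ | ==

Converged values:
  [0] ⊤
  [1] ⊤
  [2] ⊤
  [3] ⊤
  [4] ⊤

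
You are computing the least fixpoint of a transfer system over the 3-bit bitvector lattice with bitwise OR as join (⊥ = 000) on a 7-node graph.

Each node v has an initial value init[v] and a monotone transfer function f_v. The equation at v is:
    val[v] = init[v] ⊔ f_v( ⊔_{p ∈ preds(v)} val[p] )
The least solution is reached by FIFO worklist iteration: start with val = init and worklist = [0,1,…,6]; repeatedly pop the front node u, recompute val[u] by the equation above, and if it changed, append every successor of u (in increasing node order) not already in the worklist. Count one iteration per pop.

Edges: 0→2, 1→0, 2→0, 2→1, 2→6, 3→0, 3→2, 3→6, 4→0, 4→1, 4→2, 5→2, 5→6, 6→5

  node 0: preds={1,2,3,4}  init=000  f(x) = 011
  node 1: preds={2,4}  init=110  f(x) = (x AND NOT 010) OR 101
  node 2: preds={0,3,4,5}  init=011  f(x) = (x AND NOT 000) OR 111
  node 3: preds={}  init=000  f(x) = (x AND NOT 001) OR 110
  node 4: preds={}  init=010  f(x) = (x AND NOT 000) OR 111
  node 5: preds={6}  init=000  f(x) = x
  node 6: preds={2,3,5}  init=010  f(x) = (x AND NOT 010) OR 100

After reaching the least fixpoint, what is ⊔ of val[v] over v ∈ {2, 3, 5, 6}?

Trace (13 dequeues):
  [1] u=0 | in 111 | out 011 | prev 000 | push {}
  [2] u=1 | in 011 | out 111 | prev 110 | push {0}
  [3] u=2 | in 011 | out 111 | prev 011 | push {1}
  [4] u=3 | in 000 | out 110 | prev 000 | push {2}
  [5] u=4 | in 000 | out 111 | prev 010 | push {}
  [6] u=5 | in 010 | out 010 | prev 000 | push {}
  [7] u=6 | in 111 | out 111 | prev 010 | push {5}
  [8] u=0 | in 111 | out 011 | ==
  [9] u=1 | in 111 | out 111 | ==
  [10] u=2 | in 111 | out 111 | ==
  [11] u=5 | in 111 | out 111 | prev 010 | push {2,6}
  [12] u=2 | in 111 | out 111 | ==
  [13] u=6 | in 111 | out 111 | ==

Converged values:
  [0] 011
  [1] 111
  [2] 111
  [3] 110
  [4] 111
  [5] 111
  [6] 111

111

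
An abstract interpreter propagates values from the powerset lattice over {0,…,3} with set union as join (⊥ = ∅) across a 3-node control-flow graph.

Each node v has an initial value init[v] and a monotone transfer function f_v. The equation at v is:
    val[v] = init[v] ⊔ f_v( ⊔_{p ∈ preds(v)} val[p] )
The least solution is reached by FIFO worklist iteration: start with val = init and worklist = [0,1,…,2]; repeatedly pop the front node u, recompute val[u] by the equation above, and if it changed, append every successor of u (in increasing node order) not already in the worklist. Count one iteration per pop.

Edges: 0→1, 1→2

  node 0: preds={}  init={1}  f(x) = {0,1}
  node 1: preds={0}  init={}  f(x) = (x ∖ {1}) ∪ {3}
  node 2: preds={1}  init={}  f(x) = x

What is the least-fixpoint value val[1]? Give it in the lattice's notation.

{0,3}

Worklist (3 pops):
  #1 pop 0: in={} → {0,1} (was {1}); enqueue []
  #2 pop 1: in={0,1} → {0,3} (was {}); enqueue []
  #3 pop 2: in={0,3} → {0,3} (was {}); enqueue []

Fixpoint:
  val[0] = {0,1}
  val[1] = {0,3}
  val[2] = {0,3}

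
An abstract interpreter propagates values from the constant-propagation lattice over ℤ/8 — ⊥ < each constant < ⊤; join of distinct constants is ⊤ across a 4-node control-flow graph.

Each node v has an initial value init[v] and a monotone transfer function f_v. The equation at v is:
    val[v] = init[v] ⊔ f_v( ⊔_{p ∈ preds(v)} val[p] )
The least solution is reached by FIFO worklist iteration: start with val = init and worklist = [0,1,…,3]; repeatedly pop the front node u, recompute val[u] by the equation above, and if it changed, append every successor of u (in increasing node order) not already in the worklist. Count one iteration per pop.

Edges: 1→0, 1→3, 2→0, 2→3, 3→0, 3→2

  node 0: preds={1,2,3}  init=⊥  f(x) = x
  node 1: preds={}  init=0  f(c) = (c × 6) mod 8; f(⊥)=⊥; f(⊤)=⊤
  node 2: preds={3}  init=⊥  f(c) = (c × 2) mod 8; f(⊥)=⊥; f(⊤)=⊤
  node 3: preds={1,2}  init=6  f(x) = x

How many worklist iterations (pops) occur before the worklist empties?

8

Trace (8 dequeues):
  [1] u=0 | in ⊤ | out ⊤ | prev ⊥ | push {}
  [2] u=1 | in ⊥ | out 0 | ==
  [3] u=2 | in 6 | out 4 | prev ⊥ | push {0}
  [4] u=3 | in ⊤ | out ⊤ | prev 6 | push {2}
  [5] u=0 | in ⊤ | out ⊤ | ==
  [6] u=2 | in ⊤ | out ⊤ | prev 4 | push {0,3}
  [7] u=0 | in ⊤ | out ⊤ | ==
  [8] u=3 | in ⊤ | out ⊤ | ==

Converged values:
  [0] ⊤
  [1] 0
  [2] ⊤
  [3] ⊤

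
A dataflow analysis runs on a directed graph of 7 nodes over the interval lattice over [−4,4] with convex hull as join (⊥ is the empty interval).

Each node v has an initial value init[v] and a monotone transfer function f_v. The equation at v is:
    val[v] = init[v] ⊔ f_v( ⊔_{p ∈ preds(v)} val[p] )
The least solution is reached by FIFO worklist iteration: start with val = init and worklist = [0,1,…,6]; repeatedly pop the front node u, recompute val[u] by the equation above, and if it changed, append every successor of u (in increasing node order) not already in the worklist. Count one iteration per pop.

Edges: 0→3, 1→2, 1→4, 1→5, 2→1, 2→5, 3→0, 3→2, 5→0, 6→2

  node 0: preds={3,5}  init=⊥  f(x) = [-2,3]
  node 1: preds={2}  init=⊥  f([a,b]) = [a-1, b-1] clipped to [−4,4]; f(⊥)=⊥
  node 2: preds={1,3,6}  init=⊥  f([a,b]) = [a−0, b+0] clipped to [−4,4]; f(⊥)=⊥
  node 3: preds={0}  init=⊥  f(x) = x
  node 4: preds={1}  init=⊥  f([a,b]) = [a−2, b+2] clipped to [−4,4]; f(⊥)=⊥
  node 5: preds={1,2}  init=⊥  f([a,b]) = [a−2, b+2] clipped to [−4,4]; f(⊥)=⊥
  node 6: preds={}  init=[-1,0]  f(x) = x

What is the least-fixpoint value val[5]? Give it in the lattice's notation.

Iteration log — 22 steps:
  step 1. node 0  ⊔preds=⊥  new=[-2,3]  old=⊥  +wl: 
  step 2. node 1  ⊔preds=⊥  new=⊥  stable
  step 3. node 2  ⊔preds=[-1,0]  new=[-1,0]  old=⊥  +wl: 1
  step 4. node 3  ⊔preds=[-2,3]  new=[-2,3]  old=⊥  +wl: 0,2
  step 5. node 4  ⊔preds=⊥  new=⊥  stable
  step 6. node 5  ⊔preds=[-1,0]  new=[-3,2]  old=⊥  +wl: 
  step 7. node 6  ⊔preds=⊥  new=[-1,0]  stable
  step 8. node 1  ⊔preds=[-1,0]  new=[-2,-1]  old=⊥  +wl: 4,5
  step 9. node 0  ⊔preds=[-3,3]  new=[-2,3]  stable
  step 10. node 2  ⊔preds=[-2,3]  new=[-2,3]  old=[-1,0]  +wl: 1
  step 11. node 4  ⊔preds=[-2,-1]  new=[-4,1]  old=⊥  +wl: 
  step 12. node 5  ⊔preds=[-2,3]  new=[-4,4]  old=[-3,2]  +wl: 0
  step 13. node 1  ⊔preds=[-2,3]  new=[-3,2]  old=[-2,-1]  +wl: 2,4,5
  step 14. node 0  ⊔preds=[-4,4]  new=[-2,3]  stable
  step 15. node 2  ⊔preds=[-3,3]  new=[-3,3]  old=[-2,3]  +wl: 1
  step 16. node 4  ⊔preds=[-3,2]  new=[-4,4]  old=[-4,1]  +wl: 
  step 17. node 5  ⊔preds=[-3,3]  new=[-4,4]  stable
  step 18. node 1  ⊔preds=[-3,3]  new=[-4,2]  old=[-3,2]  +wl: 2,4,5
  step 19. node 2  ⊔preds=[-4,3]  new=[-4,3]  old=[-3,3]  +wl: 1
  step 20. node 4  ⊔preds=[-4,2]  new=[-4,4]  stable
  step 21. node 5  ⊔preds=[-4,3]  new=[-4,4]  stable
  step 22. node 1  ⊔preds=[-4,3]  new=[-4,2]  stable

Least fixpoint reached:
  node 0: [-2,3]
  node 1: [-4,2]
  node 2: [-4,3]
  node 3: [-2,3]
  node 4: [-4,4]
  node 5: [-4,4]
  node 6: [-1,0]

[-4,4]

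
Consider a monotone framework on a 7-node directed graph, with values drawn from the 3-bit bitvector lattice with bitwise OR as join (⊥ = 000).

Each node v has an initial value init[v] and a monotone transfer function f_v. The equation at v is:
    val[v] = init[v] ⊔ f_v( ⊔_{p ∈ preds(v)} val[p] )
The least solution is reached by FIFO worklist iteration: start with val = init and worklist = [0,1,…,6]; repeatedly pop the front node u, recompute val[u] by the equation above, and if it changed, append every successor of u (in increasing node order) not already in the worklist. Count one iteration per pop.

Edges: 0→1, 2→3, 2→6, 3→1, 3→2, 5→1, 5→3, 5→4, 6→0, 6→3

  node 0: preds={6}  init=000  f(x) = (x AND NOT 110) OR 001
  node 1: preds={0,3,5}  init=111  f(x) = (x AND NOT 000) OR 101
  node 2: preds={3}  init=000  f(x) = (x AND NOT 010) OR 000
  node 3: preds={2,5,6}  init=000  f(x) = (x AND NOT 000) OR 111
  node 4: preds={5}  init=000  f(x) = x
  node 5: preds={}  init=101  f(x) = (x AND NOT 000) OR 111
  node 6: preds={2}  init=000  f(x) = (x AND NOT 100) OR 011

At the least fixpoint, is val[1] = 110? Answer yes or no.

no

Trace (13 dequeues):
  [1] u=0 | in 000 | out 001 | prev 000 | push {}
  [2] u=1 | in 101 | out 111 | ==
  [3] u=2 | in 000 | out 000 | ==
  [4] u=3 | in 101 | out 111 | prev 000 | push {1,2}
  [5] u=4 | in 101 | out 101 | prev 000 | push {}
  [6] u=5 | in 000 | out 111 | prev 101 | push {3,4}
  [7] u=6 | in 000 | out 011 | prev 000 | push {0}
  [8] u=1 | in 111 | out 111 | ==
  [9] u=2 | in 111 | out 101 | prev 000 | push {6}
  [10] u=3 | in 111 | out 111 | ==
  [11] u=4 | in 111 | out 111 | prev 101 | push {}
  [12] u=0 | in 011 | out 001 | ==
  [13] u=6 | in 101 | out 011 | ==

Converged values:
  [0] 001
  [1] 111
  [2] 101
  [3] 111
  [4] 111
  [5] 111
  [6] 011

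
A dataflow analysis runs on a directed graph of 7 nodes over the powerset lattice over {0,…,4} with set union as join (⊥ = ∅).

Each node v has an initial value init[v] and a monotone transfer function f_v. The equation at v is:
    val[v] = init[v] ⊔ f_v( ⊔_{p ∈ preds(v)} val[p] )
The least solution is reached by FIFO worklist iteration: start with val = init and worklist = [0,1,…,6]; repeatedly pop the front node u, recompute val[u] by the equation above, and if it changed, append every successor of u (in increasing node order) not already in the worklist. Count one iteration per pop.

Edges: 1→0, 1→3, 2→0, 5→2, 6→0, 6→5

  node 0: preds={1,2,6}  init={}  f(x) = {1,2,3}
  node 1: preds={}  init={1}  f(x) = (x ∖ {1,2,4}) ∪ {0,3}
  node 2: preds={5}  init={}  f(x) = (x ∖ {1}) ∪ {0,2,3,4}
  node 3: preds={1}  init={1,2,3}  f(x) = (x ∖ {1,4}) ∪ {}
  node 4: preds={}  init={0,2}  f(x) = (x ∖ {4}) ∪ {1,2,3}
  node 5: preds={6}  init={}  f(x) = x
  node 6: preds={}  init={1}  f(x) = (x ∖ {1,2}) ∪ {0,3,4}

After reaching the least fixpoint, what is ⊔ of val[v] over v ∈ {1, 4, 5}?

Trace (11 dequeues):
  [1] u=0 | in {1} | out {1,2,3} | prev {} | push {}
  [2] u=1 | in {} | out {0,1,3} | prev {1} | push {0}
  [3] u=2 | in {} | out {0,2,3,4} | prev {} | push {}
  [4] u=3 | in {0,1,3} | out {0,1,2,3} | prev {1,2,3} | push {}
  [5] u=4 | in {} | out {0,1,2,3} | prev {0,2} | push {}
  [6] u=5 | in {1} | out {1} | prev {} | push {2}
  [7] u=6 | in {} | out {0,1,3,4} | prev {1} | push {5}
  [8] u=0 | in {0,1,2,3,4} | out {1,2,3} | ==
  [9] u=2 | in {1} | out {0,2,3,4} | ==
  [10] u=5 | in {0,1,3,4} | out {0,1,3,4} | prev {1} | push {2}
  [11] u=2 | in {0,1,3,4} | out {0,2,3,4} | ==

Converged values:
  [0] {1,2,3}
  [1] {0,1,3}
  [2] {0,2,3,4}
  [3] {0,1,2,3}
  [4] {0,1,2,3}
  [5] {0,1,3,4}
  [6] {0,1,3,4}

{0,1,2,3,4}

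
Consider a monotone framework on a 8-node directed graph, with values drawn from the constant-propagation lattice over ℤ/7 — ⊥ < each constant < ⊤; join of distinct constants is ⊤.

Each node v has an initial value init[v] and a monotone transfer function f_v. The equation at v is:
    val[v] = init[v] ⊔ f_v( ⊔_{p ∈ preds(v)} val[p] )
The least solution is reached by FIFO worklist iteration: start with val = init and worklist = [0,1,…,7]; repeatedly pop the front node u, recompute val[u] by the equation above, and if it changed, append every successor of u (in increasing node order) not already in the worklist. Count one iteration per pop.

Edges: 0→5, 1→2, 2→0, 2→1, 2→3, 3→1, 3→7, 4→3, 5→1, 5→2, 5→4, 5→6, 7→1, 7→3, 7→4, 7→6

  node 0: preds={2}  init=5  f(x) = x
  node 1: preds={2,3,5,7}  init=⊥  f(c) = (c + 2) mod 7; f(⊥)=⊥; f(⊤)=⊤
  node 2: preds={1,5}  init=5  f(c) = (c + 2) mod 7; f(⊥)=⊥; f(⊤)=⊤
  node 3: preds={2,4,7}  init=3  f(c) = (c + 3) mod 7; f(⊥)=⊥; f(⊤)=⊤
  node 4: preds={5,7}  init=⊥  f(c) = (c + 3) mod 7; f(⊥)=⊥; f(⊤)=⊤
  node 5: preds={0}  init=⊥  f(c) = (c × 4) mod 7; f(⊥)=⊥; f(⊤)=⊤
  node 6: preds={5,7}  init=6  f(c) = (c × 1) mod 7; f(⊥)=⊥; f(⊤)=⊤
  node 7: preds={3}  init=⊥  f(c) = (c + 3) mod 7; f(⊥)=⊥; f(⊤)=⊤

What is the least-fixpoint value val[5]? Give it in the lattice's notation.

⊤

Trace (19 dequeues):
  [1] u=0 | in 5 | out 5 | ==
  [2] u=1 | in ⊤ | out ⊤ | prev ⊥ | push {}
  [3] u=2 | in ⊤ | out ⊤ | prev 5 | push {0,1}
  [4] u=3 | in ⊤ | out ⊤ | prev 3 | push {}
  [5] u=4 | in ⊥ | out ⊥ | ==
  [6] u=5 | in 5 | out 6 | prev ⊥ | push {2,4}
  [7] u=6 | in 6 | out 6 | ==
  [8] u=7 | in ⊤ | out ⊤ | prev ⊥ | push {3,6}
  [9] u=0 | in ⊤ | out ⊤ | prev 5 | push {5}
  [10] u=1 | in ⊤ | out ⊤ | ==
  [11] u=2 | in ⊤ | out ⊤ | ==
  [12] u=4 | in ⊤ | out ⊤ | prev ⊥ | push {}
  [13] u=3 | in ⊤ | out ⊤ | ==
  [14] u=6 | in ⊤ | out ⊤ | prev 6 | push {}
  [15] u=5 | in ⊤ | out ⊤ | prev 6 | push {1,2,4,6}
  [16] u=1 | in ⊤ | out ⊤ | ==
  [17] u=2 | in ⊤ | out ⊤ | ==
  [18] u=4 | in ⊤ | out ⊤ | ==
  [19] u=6 | in ⊤ | out ⊤ | ==

Converged values:
  [0] ⊤
  [1] ⊤
  [2] ⊤
  [3] ⊤
  [4] ⊤
  [5] ⊤
  [6] ⊤
  [7] ⊤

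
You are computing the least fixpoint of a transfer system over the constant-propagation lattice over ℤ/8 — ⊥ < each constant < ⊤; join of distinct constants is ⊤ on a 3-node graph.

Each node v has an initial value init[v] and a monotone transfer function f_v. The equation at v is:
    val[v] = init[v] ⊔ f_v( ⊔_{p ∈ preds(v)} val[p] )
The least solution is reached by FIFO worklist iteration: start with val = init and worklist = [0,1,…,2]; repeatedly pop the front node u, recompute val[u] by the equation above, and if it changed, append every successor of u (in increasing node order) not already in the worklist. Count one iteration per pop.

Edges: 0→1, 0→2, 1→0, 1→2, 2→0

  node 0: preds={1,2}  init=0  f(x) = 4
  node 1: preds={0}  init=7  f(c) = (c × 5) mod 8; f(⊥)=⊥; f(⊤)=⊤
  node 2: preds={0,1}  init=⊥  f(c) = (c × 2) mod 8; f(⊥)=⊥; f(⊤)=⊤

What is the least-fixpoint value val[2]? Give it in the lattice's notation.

⊤

Trace (4 dequeues):
  [1] u=0 | in 7 | out ⊤ | prev 0 | push {}
  [2] u=1 | in ⊤ | out ⊤ | prev 7 | push {0}
  [3] u=2 | in ⊤ | out ⊤ | prev ⊥ | push {}
  [4] u=0 | in ⊤ | out ⊤ | ==

Converged values:
  [0] ⊤
  [1] ⊤
  [2] ⊤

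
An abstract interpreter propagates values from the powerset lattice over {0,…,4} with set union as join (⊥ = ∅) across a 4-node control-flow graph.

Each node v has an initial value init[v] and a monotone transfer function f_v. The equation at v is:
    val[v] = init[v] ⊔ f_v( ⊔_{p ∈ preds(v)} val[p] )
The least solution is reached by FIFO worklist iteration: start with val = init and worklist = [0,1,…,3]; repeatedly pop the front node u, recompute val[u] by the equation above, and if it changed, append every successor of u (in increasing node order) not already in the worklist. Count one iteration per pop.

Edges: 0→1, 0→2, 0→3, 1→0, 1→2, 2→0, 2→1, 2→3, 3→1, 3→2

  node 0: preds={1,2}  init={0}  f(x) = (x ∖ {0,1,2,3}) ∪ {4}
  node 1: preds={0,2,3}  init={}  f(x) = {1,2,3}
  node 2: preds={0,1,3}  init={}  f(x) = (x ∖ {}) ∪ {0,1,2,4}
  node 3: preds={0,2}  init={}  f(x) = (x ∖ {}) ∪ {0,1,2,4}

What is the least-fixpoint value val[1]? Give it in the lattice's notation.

{1,2,3}

Worklist (7 pops):
  #1 pop 0: in={} → {0,4} (was {0}); enqueue []
  #2 pop 1: in={0,4} → {1,2,3} (was {}); enqueue [0]
  #3 pop 2: in={0,1,2,3,4} → {0,1,2,3,4} (was {}); enqueue [1]
  #4 pop 3: in={0,1,2,3,4} → {0,1,2,3,4} (was {}); enqueue [2]
  #5 pop 0: in={0,1,2,3,4} → {0,4} (no change)
  #6 pop 1: in={0,1,2,3,4} → {1,2,3} (no change)
  #7 pop 2: in={0,1,2,3,4} → {0,1,2,3,4} (no change)

Fixpoint:
  val[0] = {0,4}
  val[1] = {1,2,3}
  val[2] = {0,1,2,3,4}
  val[3] = {0,1,2,3,4}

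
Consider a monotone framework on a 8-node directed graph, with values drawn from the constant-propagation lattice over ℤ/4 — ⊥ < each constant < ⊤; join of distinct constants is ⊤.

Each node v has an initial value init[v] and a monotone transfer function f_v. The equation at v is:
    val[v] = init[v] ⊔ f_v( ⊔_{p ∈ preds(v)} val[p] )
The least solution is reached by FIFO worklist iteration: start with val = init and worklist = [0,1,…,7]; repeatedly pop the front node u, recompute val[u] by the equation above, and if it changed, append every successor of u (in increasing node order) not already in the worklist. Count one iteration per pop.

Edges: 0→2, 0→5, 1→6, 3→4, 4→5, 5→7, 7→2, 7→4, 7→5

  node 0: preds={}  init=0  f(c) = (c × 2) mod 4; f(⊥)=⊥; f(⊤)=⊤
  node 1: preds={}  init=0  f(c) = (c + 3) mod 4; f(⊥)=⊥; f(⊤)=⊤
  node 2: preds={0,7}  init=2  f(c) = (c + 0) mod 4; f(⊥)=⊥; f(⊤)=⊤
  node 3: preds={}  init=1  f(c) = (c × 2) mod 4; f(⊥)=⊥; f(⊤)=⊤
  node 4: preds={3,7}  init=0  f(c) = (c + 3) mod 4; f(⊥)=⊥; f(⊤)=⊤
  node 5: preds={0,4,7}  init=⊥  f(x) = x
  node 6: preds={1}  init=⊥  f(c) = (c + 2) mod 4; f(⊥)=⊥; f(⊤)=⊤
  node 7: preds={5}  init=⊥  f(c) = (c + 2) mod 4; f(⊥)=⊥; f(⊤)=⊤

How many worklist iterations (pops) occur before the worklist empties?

15

Trace (15 dequeues):
  [1] u=0 | in ⊥ | out 0 | ==
  [2] u=1 | in ⊥ | out 0 | ==
  [3] u=2 | in 0 | out ⊤ | prev 2 | push {}
  [4] u=3 | in ⊥ | out 1 | ==
  [5] u=4 | in 1 | out 0 | ==
  [6] u=5 | in 0 | out 0 | prev ⊥ | push {}
  [7] u=6 | in 0 | out 2 | prev ⊥ | push {}
  [8] u=7 | in 0 | out 2 | prev ⊥ | push {2,4,5}
  [9] u=2 | in ⊤ | out ⊤ | ==
  [10] u=4 | in ⊤ | out ⊤ | prev 0 | push {}
  [11] u=5 | in ⊤ | out ⊤ | prev 0 | push {7}
  [12] u=7 | in ⊤ | out ⊤ | prev 2 | push {2,4,5}
  [13] u=2 | in ⊤ | out ⊤ | ==
  [14] u=4 | in ⊤ | out ⊤ | ==
  [15] u=5 | in ⊤ | out ⊤ | ==

Converged values:
  [0] 0
  [1] 0
  [2] ⊤
  [3] 1
  [4] ⊤
  [5] ⊤
  [6] 2
  [7] ⊤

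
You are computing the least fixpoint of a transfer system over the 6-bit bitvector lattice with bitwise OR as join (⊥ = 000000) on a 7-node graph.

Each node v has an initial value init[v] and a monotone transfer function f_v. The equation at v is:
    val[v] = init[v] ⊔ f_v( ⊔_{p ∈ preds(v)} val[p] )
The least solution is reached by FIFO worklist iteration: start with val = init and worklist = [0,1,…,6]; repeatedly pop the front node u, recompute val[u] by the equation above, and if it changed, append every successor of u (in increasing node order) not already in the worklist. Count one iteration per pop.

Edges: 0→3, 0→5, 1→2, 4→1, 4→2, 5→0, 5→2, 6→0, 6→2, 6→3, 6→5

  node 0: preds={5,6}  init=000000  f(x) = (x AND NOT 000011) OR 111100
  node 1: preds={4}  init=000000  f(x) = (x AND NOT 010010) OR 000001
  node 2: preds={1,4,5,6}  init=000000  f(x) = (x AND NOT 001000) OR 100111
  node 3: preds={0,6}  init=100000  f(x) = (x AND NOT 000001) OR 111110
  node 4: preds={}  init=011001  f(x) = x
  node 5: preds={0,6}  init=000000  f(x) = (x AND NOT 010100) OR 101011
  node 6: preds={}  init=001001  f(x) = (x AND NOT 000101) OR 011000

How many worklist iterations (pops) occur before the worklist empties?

11

Iteration log — 11 steps:
  step 1. node 0  ⊔preds=001001  new=111100  old=000000  +wl: 
  step 2. node 1  ⊔preds=011001  new=001001  old=000000  +wl: 
  step 3. node 2  ⊔preds=011001  new=110111  old=000000  +wl: 
  step 4. node 3  ⊔preds=111101  new=111110  old=100000  +wl: 
  step 5. node 4  ⊔preds=000000  new=011001  stable
  step 6. node 5  ⊔preds=111101  new=101011  old=000000  +wl: 0,2
  step 7. node 6  ⊔preds=000000  new=011001  old=001001  +wl: 3,5
  step 8. node 0  ⊔preds=111011  new=111100  stable
  step 9. node 2  ⊔preds=111011  new=110111  stable
  step 10. node 3  ⊔preds=111101  new=111110  stable
  step 11. node 5  ⊔preds=111101  new=101011  stable

Least fixpoint reached:
  node 0: 111100
  node 1: 001001
  node 2: 110111
  node 3: 111110
  node 4: 011001
  node 5: 101011
  node 6: 011001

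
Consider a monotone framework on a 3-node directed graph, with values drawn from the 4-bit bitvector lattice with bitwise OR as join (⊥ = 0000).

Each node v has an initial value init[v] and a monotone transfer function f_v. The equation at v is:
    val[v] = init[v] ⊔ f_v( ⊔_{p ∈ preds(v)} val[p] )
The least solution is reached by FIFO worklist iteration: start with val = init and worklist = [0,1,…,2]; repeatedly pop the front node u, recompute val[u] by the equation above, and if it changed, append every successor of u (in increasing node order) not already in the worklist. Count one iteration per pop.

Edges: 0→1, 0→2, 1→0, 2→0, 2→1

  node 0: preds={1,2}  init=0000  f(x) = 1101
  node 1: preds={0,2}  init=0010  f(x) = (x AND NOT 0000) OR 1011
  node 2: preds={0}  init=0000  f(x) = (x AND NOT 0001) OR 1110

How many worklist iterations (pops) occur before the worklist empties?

Worklist (5 pops):
  #1 pop 0: in=0010 → 1101 (was 0000); enqueue []
  #2 pop 1: in=1101 → 1111 (was 0010); enqueue [0]
  #3 pop 2: in=1101 → 1110 (was 0000); enqueue [1]
  #4 pop 0: in=1111 → 1101 (no change)
  #5 pop 1: in=1111 → 1111 (no change)

Fixpoint:
  val[0] = 1101
  val[1] = 1111
  val[2] = 1110

5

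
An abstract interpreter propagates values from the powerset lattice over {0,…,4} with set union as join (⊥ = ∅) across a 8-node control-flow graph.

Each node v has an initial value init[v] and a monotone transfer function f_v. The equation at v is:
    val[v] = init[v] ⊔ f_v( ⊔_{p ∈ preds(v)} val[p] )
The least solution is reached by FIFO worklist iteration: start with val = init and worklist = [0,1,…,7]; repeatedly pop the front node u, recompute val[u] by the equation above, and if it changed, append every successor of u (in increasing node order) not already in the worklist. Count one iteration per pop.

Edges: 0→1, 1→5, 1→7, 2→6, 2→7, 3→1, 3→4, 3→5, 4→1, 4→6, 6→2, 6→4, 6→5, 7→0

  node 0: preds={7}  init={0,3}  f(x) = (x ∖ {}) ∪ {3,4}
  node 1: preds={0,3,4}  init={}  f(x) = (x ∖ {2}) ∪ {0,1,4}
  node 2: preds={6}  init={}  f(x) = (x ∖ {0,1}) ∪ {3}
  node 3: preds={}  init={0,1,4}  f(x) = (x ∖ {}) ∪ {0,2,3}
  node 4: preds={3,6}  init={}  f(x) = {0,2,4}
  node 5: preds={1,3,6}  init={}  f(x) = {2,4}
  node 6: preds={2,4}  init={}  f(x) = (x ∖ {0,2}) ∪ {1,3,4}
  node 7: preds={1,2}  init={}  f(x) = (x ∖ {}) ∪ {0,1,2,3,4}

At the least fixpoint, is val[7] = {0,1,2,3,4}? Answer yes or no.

Trace (16 dequeues):
  [1] u=0 | in {} | out {0,3,4} | prev {0,3} | push {}
  [2] u=1 | in {0,1,3,4} | out {0,1,3,4} | prev {} | push {}
  [3] u=2 | in {} | out {3} | prev {} | push {}
  [4] u=3 | in {} | out {0,1,2,3,4} | prev {0,1,4} | push {1}
  [5] u=4 | in {0,1,2,3,4} | out {0,2,4} | prev {} | push {}
  [6] u=5 | in {0,1,2,3,4} | out {2,4} | prev {} | push {}
  [7] u=6 | in {0,2,3,4} | out {1,3,4} | prev {} | push {2,4,5}
  [8] u=7 | in {0,1,3,4} | out {0,1,2,3,4} | prev {} | push {0}
  [9] u=1 | in {0,1,2,3,4} | out {0,1,3,4} | ==
  [10] u=2 | in {1,3,4} | out {3,4} | prev {3} | push {6,7}
  [11] u=4 | in {0,1,2,3,4} | out {0,2,4} | ==
  [12] u=5 | in {0,1,2,3,4} | out {2,4} | ==
  [13] u=0 | in {0,1,2,3,4} | out {0,1,2,3,4} | prev {0,3,4} | push {1}
  [14] u=6 | in {0,2,3,4} | out {1,3,4} | ==
  [15] u=7 | in {0,1,3,4} | out {0,1,2,3,4} | ==
  [16] u=1 | in {0,1,2,3,4} | out {0,1,3,4} | ==

Converged values:
  [0] {0,1,2,3,4}
  [1] {0,1,3,4}
  [2] {3,4}
  [3] {0,1,2,3,4}
  [4] {0,2,4}
  [5] {2,4}
  [6] {1,3,4}
  [7] {0,1,2,3,4}

yes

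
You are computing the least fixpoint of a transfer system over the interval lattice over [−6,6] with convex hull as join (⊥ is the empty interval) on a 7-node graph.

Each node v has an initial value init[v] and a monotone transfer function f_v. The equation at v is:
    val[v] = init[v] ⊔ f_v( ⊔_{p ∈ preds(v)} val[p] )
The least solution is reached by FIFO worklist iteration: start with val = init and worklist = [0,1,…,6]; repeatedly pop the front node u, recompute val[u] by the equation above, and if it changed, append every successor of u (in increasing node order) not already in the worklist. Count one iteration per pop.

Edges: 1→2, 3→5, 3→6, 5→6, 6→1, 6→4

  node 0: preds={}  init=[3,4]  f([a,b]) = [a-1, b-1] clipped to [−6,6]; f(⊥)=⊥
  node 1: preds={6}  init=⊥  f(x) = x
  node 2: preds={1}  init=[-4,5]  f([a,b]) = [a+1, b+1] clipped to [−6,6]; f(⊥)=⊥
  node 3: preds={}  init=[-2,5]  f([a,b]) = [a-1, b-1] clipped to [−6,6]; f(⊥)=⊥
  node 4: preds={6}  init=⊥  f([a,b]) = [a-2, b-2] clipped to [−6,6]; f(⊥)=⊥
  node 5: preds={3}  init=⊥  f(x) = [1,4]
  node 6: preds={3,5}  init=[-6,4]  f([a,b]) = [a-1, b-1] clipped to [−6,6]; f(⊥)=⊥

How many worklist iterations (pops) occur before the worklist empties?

Worklist (7 pops):
  #1 pop 0: in=⊥ → [3,4] (no change)
  #2 pop 1: in=[-6,4] → [-6,4] (was ⊥); enqueue []
  #3 pop 2: in=[-6,4] → [-5,5] (was [-4,5]); enqueue []
  #4 pop 3: in=⊥ → [-2,5] (no change)
  #5 pop 4: in=[-6,4] → [-6,2] (was ⊥); enqueue []
  #6 pop 5: in=[-2,5] → [1,4] (was ⊥); enqueue []
  #7 pop 6: in=[-2,5] → [-6,4] (no change)

Fixpoint:
  val[0] = [3,4]
  val[1] = [-6,4]
  val[2] = [-5,5]
  val[3] = [-2,5]
  val[4] = [-6,2]
  val[5] = [1,4]
  val[6] = [-6,4]

7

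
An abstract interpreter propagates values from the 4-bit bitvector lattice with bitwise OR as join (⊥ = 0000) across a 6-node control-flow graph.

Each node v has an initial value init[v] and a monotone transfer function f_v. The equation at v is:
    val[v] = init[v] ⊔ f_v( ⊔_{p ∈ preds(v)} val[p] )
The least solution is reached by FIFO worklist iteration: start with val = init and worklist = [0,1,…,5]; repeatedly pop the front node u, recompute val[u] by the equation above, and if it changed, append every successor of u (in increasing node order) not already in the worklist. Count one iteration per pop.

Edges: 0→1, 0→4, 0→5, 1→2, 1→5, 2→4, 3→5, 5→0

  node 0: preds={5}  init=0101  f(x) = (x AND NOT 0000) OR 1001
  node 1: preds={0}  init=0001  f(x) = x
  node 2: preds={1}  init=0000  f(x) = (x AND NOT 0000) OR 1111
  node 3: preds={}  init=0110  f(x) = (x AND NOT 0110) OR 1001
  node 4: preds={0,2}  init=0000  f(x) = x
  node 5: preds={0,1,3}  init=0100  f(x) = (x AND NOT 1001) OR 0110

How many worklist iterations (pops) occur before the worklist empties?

11

Trace (11 dequeues):
  [1] u=0 | in 0100 | out 1101 | prev 0101 | push {}
  [2] u=1 | in 1101 | out 1101 | prev 0001 | push {}
  [3] u=2 | in 1101 | out 1111 | prev 0000 | push {}
  [4] u=3 | in 0000 | out 1111 | prev 0110 | push {}
  [5] u=4 | in 1111 | out 1111 | prev 0000 | push {}
  [6] u=5 | in 1111 | out 0110 | prev 0100 | push {0}
  [7] u=0 | in 0110 | out 1111 | prev 1101 | push {1,4,5}
  [8] u=1 | in 1111 | out 1111 | prev 1101 | push {2}
  [9] u=4 | in 1111 | out 1111 | ==
  [10] u=5 | in 1111 | out 0110 | ==
  [11] u=2 | in 1111 | out 1111 | ==

Converged values:
  [0] 1111
  [1] 1111
  [2] 1111
  [3] 1111
  [4] 1111
  [5] 0110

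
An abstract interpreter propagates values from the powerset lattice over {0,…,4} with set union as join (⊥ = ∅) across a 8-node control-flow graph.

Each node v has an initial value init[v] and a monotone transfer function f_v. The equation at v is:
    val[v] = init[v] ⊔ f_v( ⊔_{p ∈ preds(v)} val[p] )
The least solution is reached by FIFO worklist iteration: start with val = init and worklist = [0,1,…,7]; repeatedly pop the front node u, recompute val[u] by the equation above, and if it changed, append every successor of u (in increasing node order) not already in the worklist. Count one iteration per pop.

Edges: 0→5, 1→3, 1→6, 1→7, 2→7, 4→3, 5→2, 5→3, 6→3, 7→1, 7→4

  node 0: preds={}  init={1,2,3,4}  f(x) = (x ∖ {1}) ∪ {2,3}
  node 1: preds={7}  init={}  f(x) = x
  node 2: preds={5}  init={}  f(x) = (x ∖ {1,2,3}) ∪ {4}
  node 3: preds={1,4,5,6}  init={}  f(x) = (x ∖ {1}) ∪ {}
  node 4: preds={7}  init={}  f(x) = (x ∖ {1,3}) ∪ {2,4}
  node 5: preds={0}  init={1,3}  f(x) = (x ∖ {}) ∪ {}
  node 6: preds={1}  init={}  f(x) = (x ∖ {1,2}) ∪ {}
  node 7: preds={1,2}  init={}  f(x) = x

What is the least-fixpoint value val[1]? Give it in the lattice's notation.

{4}

Trace (16 dequeues):
  [1] u=0 | in {} | out {1,2,3,4} | ==
  [2] u=1 | in {} | out {} | ==
  [3] u=2 | in {1,3} | out {4} | prev {} | push {}
  [4] u=3 | in {1,3} | out {3} | prev {} | push {}
  [5] u=4 | in {} | out {2,4} | prev {} | push {3}
  [6] u=5 | in {1,2,3,4} | out {1,2,3,4} | prev {1,3} | push {2}
  [7] u=6 | in {} | out {} | ==
  [8] u=7 | in {4} | out {4} | prev {} | push {1,4}
  [9] u=3 | in {1,2,3,4} | out {2,3,4} | prev {3} | push {}
  [10] u=2 | in {1,2,3,4} | out {4} | ==
  [11] u=1 | in {4} | out {4} | prev {} | push {3,6,7}
  [12] u=4 | in {4} | out {2,4} | ==
  [13] u=3 | in {1,2,3,4} | out {2,3,4} | ==
  [14] u=6 | in {4} | out {4} | prev {} | push {3}
  [15] u=7 | in {4} | out {4} | ==
  [16] u=3 | in {1,2,3,4} | out {2,3,4} | ==

Converged values:
  [0] {1,2,3,4}
  [1] {4}
  [2] {4}
  [3] {2,3,4}
  [4] {2,4}
  [5] {1,2,3,4}
  [6] {4}
  [7] {4}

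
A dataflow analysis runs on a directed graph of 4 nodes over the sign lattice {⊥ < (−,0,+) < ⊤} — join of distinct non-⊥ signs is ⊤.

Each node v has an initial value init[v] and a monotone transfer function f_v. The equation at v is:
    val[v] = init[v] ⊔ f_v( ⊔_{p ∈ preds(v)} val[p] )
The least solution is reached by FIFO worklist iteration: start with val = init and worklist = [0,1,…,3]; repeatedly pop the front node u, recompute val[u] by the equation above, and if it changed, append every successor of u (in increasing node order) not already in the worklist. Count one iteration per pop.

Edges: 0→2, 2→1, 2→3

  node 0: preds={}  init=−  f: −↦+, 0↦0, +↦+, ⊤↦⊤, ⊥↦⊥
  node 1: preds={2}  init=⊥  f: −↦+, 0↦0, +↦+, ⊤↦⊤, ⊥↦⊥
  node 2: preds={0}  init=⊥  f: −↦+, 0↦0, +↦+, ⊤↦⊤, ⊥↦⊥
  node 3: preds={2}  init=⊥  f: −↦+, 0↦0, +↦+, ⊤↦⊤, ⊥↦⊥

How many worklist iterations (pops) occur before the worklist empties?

5

Trace (5 dequeues):
  [1] u=0 | in ⊥ | out − | ==
  [2] u=1 | in ⊥ | out ⊥ | ==
  [3] u=2 | in − | out + | prev ⊥ | push {1}
  [4] u=3 | in + | out + | prev ⊥ | push {}
  [5] u=1 | in + | out + | prev ⊥ | push {}

Converged values:
  [0] −
  [1] +
  [2] +
  [3] +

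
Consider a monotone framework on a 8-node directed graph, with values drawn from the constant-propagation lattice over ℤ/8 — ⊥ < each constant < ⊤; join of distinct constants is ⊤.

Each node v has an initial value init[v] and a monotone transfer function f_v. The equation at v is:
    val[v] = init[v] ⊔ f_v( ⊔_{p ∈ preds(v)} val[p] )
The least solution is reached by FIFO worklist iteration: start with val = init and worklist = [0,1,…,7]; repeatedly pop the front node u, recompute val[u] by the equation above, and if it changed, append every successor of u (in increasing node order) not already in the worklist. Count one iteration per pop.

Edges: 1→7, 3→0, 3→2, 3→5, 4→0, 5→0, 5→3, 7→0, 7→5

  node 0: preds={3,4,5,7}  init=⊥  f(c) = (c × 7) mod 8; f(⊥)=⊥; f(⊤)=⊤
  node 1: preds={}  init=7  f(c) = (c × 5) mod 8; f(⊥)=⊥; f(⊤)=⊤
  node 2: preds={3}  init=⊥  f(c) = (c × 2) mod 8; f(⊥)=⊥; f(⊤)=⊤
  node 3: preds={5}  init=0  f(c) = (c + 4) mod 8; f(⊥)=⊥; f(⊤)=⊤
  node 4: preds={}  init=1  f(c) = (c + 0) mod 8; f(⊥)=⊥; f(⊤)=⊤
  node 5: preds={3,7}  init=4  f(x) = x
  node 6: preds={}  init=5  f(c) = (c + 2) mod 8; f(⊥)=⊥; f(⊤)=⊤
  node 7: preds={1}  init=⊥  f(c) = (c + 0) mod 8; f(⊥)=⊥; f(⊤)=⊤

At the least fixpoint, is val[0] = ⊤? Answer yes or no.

yes

Trace (13 dequeues):
  [1] u=0 | in ⊤ | out ⊤ | prev ⊥ | push {}
  [2] u=1 | in ⊥ | out 7 | ==
  [3] u=2 | in 0 | out 0 | prev ⊥ | push {}
  [4] u=3 | in 4 | out 0 | ==
  [5] u=4 | in ⊥ | out 1 | ==
  [6] u=5 | in 0 | out ⊤ | prev 4 | push {0,3}
  [7] u=6 | in ⊥ | out 5 | ==
  [8] u=7 | in 7 | out 7 | prev ⊥ | push {5}
  [9] u=0 | in ⊤ | out ⊤ | ==
  [10] u=3 | in ⊤ | out ⊤ | prev 0 | push {0,2}
  [11] u=5 | in ⊤ | out ⊤ | ==
  [12] u=0 | in ⊤ | out ⊤ | ==
  [13] u=2 | in ⊤ | out ⊤ | prev 0 | push {}

Converged values:
  [0] ⊤
  [1] 7
  [2] ⊤
  [3] ⊤
  [4] 1
  [5] ⊤
  [6] 5
  [7] 7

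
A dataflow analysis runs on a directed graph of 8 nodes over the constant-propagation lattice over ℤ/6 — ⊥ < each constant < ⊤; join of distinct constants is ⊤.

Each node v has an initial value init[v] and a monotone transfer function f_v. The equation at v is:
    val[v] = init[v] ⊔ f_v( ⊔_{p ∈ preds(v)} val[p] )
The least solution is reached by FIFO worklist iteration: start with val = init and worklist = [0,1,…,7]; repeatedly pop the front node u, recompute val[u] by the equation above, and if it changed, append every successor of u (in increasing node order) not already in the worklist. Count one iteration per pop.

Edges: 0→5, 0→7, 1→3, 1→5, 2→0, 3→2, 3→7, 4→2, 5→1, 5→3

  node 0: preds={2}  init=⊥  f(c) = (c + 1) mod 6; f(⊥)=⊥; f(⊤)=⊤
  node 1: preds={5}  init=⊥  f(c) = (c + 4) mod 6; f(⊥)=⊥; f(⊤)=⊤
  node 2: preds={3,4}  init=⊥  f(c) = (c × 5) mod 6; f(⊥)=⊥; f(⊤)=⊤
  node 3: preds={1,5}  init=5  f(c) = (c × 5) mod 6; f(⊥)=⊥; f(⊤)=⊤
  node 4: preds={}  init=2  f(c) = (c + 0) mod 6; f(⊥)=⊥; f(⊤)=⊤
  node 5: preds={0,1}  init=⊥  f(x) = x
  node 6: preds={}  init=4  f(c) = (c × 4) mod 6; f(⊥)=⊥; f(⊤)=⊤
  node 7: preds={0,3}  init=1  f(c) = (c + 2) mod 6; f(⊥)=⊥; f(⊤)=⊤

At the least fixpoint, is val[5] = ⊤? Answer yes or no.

yes

Trace (16 dequeues):
  [1] u=0 | in ⊥ | out ⊥ | ==
  [2] u=1 | in ⊥ | out ⊥ | ==
  [3] u=2 | in ⊤ | out ⊤ | prev ⊥ | push {0}
  [4] u=3 | in ⊥ | out 5 | ==
  [5] u=4 | in ⊥ | out 2 | ==
  [6] u=5 | in ⊥ | out ⊥ | ==
  [7] u=6 | in ⊥ | out 4 | ==
  [8] u=7 | in 5 | out 1 | ==
  [9] u=0 | in ⊤ | out ⊤ | prev ⊥ | push {5,7}
  [10] u=5 | in ⊤ | out ⊤ | prev ⊥ | push {1,3}
  [11] u=7 | in ⊤ | out ⊤ | prev 1 | push {}
  [12] u=1 | in ⊤ | out ⊤ | prev ⊥ | push {5}
  [13] u=3 | in ⊤ | out ⊤ | prev 5 | push {2,7}
  [14] u=5 | in ⊤ | out ⊤ | ==
  [15] u=2 | in ⊤ | out ⊤ | ==
  [16] u=7 | in ⊤ | out ⊤ | ==

Converged values:
  [0] ⊤
  [1] ⊤
  [2] ⊤
  [3] ⊤
  [4] 2
  [5] ⊤
  [6] 4
  [7] ⊤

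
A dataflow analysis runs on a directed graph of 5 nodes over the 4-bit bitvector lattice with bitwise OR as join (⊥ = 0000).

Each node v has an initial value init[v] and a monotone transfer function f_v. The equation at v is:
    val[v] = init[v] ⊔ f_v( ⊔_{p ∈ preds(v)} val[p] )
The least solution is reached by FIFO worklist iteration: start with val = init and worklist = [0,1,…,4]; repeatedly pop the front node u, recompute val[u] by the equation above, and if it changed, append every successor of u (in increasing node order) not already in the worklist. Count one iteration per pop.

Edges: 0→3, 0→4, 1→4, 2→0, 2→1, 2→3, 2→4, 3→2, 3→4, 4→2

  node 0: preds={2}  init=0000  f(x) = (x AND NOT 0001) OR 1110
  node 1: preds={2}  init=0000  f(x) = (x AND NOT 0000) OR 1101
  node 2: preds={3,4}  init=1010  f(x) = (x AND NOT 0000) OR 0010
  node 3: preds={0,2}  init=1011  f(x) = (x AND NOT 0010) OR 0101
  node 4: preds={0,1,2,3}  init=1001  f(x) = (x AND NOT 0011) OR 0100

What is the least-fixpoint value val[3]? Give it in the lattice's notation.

1111

Trace (12 dequeues):
  [1] u=0 | in 1010 | out 1110 | prev 0000 | push {}
  [2] u=1 | in 1010 | out 1111 | prev 0000 | push {}
  [3] u=2 | in 1011 | out 1011 | prev 1010 | push {0,1}
  [4] u=3 | in 1111 | out 1111 | prev 1011 | push {2}
  [5] u=4 | in 1111 | out 1101 | prev 1001 | push {}
  [6] u=0 | in 1011 | out 1110 | ==
  [7] u=1 | in 1011 | out 1111 | ==
  [8] u=2 | in 1111 | out 1111 | prev 1011 | push {0,1,3,4}
  [9] u=0 | in 1111 | out 1110 | ==
  [10] u=1 | in 1111 | out 1111 | ==
  [11] u=3 | in 1111 | out 1111 | ==
  [12] u=4 | in 1111 | out 1101 | ==

Converged values:
  [0] 1110
  [1] 1111
  [2] 1111
  [3] 1111
  [4] 1101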